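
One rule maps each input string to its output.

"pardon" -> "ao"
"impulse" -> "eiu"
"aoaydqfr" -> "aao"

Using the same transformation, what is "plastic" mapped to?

Rule — sort the characters into alphabetical order, then keep only the vowels.
"plastic" → "acilpst" → "ai".

ai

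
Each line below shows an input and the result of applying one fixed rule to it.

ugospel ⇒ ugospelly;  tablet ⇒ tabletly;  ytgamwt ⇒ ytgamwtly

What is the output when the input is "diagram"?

diagramly

The pattern: append "ly".
On "diagram" that produces "diagramly".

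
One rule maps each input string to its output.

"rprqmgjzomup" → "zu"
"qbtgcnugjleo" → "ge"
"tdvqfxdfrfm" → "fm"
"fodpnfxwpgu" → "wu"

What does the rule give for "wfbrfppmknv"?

mv

In each case the input is transformed by: keep one character in every 3, starting at position 2 (positions 2nd, 5th, 8th, ...), then delete the first 2 characters.
"wfbrfppmknv" → "ffmv" → "mv".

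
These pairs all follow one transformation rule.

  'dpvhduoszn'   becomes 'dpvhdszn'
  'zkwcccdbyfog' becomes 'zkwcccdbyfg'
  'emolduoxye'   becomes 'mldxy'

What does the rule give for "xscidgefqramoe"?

xscdgfqrm

Rule — remove every vowel.
Applying that to "xscidgefqramoe" gives "xscdgfqrm".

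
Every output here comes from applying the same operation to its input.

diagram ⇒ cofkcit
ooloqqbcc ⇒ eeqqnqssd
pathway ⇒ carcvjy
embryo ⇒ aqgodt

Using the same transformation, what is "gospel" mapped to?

gniqur

The pattern: move the last 2 characters to the front (rotate right by 2), then shift every letter 2 places forward in the alphabet (wrapping around).
On "gospel": the first step gives "elgosp", and the second then gives "gniqur".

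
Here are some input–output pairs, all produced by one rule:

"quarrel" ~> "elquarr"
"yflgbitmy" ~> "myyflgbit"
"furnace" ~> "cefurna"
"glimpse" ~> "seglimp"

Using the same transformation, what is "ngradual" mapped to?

What's happening: move the last 2 characters to the front (rotate right by 2).
Doing the same to "ngradual": "alngradu".

alngradu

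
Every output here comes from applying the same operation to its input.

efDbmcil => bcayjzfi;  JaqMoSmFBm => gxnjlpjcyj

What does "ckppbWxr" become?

Rule — shift every letter 3 places backward in the alphabet (wrapping around), then convert every letter to lowercase.
On "ckppbWxr": the first step gives "zhmmyTuo", and the second then gives "zhmmytuo".

zhmmytuo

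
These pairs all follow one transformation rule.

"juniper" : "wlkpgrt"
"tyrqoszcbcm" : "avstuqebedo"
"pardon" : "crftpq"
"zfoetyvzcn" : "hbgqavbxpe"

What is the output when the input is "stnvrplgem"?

Each output is the input with this applied: shift every letter 2 places forward in the alphabet (wrapping around), then swap each adjacent pair of characters (1↔2, 3↔4, ...).
Applying both steps to "stnvrplgem": "uvpxtrnigo", then "vuxprtinog".
(Check on "juniper": → "lwpkrgt" → "wlkpgrt" ✓)

vuxprtinog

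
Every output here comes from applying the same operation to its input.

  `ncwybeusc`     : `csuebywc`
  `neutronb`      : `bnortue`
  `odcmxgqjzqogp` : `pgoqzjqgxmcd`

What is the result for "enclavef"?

fevalcn

Each output is the input with this applied: reverse the string, then delete the last character.
Working it through for "enclavef": intermediate "fevalcne", final "fevalcn".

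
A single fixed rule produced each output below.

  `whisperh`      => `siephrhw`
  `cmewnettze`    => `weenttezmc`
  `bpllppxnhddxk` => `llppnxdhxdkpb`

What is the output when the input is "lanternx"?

tnrexnal

Looking at the pairs, the operation is to swap each adjacent pair of characters (1↔2, 3↔4, ...), then move the first 2 characters to the end (rotate left by 2).
For "lanternx" the result is "tnrexnal".
(Check on "cmewnettze": → "mcweenttez" → "weenttezmc" ✓)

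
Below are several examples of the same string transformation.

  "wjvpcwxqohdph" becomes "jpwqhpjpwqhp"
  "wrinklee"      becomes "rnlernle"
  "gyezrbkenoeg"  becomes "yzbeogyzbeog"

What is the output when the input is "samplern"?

In each case the input is transformed by: keep every other character starting from the second (positions 2nd, 4th, 6th, ...), then write the whole string twice.
On "samplern" that produces "apenapen".

apenapen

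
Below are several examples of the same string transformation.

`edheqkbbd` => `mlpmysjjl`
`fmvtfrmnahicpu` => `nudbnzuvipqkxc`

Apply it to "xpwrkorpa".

fxezswzxi

Rule — shift every letter 8 places forward in the alphabet (wrapping around).
"xpwrkorpa" → "fxezswzxi".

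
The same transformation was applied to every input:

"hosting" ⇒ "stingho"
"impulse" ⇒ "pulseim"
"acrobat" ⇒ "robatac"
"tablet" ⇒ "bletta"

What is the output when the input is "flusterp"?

usterpfl

The pattern: move the first 2 characters to the end (rotate left by 2).
Applying that to "flusterp" gives "usterpfl".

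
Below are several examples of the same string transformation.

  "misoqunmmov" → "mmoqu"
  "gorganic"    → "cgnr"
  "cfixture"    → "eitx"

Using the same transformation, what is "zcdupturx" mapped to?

drux

Rule — sort the characters into alphabetical order, then keep every other character starting from the second (positions 2nd, 4th, 6th, ...).
Working it through for "zcdupturx": intermediate "cdprtuuxz", final "drux".
(Check on "cfixture": → "cefirtux" → "eitx" ✓)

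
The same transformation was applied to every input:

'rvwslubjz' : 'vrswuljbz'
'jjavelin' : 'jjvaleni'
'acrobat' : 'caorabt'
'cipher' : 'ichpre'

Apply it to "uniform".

Each output is the input with this applied: swap each adjacent pair of characters (1↔2, 3↔4, ...).
So "uniform" becomes "nufirom".

nufirom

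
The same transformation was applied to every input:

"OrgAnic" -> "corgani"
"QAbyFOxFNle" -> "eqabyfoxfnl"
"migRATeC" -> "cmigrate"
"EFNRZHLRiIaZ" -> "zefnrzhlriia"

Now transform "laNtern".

What's happening: move the last character to the front, then convert every letter to lowercase.
Working it through for "laNtern": intermediate "nlaNter", final "nlanter".
(Check on "migRATeC": → "CmigRATe" → "cmigrate" ✓)

nlanter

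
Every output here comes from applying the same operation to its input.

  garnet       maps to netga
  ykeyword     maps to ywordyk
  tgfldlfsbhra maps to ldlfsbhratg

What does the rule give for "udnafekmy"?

The pattern: move the first 2 characters to the end (rotate left by 2), then delete the first character.
Starting from "udnafekmy": after the first operation, "nafekmyud"; after the second, "afekmyud".

afekmyud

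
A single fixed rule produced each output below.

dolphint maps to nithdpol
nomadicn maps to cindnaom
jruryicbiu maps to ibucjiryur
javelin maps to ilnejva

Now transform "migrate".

taermgi

The transformation: move the last 2 characters to the front (rotate right by 2), then take characters alternately from the front and the back (1st, last, 2nd, 2nd-last, ...).
For "migrate", step one produces "temigra"; step two turns that into "taermgi".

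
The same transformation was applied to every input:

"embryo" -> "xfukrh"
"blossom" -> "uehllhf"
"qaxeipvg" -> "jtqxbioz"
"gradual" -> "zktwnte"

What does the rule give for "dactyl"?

The pattern: shift every letter 7 places backward in the alphabet (wrapping around).
"dactyl" → "wtvmre".

wtvmre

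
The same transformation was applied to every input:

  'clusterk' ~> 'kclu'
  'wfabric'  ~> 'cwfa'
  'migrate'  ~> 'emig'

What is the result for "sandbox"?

xsan

Rule — move the last character to the front, then keep only the first 4 characters.
"sandbox" → "xsandbo" → "xsan".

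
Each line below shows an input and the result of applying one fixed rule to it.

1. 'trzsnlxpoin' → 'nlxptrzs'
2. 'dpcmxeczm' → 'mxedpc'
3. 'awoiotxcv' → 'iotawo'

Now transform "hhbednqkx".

Rule — delete the last 3 characters, then swap the front and back halves of the string.
Doing the same to "hhbednqkx": "ednhhb".

ednhhb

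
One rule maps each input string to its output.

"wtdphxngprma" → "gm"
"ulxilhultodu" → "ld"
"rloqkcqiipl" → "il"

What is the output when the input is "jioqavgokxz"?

What's happening: keep one character in every 3, starting at position 2 (positions 2nd, 5th, 8th, ...), then keep only the last 2 characters.
Starting from "jioqavgokxz": after the first operation, "iaoz"; after the second, "oz".
(Check on "rloqkcqiipl": → "lkil" → "il" ✓)

oz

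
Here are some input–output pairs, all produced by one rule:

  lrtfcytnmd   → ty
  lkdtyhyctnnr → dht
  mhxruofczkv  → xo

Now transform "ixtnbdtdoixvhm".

The transformation: delete the last 3 characters, then keep one character in every 3, starting at position 3 (positions 3rd, 6th, 9th, ...).
For "ixtnbdtdoixvhm", step one produces "ixtnbdtdoix"; step two turns that into "tdo".

tdo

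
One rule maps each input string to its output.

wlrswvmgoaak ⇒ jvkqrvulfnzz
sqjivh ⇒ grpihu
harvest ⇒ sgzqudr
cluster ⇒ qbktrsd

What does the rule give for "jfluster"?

qiektrsd

The rule is to shift every letter 1 place backward in the alphabet (wrapping around), then move the last character to the front.
On "jfluster": the first step gives "iektrsdq", and the second then gives "qiektrsd".
(Check on "harvest": → "gzqudrs" → "sgzqudr" ✓)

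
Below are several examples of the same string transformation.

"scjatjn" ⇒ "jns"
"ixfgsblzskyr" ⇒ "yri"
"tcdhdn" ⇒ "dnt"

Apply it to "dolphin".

In each case the input is transformed by: move the first character to the end, then keep only the last 3 characters.
For "dolphin", step one produces "olphind"; step two turns that into "ind".

ind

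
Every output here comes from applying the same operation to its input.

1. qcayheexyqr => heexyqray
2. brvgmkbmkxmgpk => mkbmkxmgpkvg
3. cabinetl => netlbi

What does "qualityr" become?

Each output is the input with this applied: delete the first 2 characters, then move the first 2 characters to the end (rotate left by 2).
Applying that to "qualityr" gives "ityral".

ityral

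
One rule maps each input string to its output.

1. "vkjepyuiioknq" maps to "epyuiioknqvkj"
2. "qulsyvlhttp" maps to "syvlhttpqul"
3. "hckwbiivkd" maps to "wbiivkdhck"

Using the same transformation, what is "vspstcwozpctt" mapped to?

stcwozpcttvsp

Rule — move the first 3 characters to the end (rotate left by 3).
Applying that to "vspstcwozpctt" gives "stcwozpcttvsp".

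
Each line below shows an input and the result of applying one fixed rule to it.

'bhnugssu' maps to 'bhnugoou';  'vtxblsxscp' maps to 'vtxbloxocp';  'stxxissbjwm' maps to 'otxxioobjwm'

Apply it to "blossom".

bloooom

What's happening: replace every "s" with "o".
"blossom" → "bloooom".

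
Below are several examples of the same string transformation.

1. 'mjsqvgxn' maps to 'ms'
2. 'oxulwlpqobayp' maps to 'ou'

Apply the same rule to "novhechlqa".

In each case the input is transformed by: keep every other character starting from the first (positions 1st, 3rd, 5th, ...), then keep only the first 2 characters.
Applying both steps to "novhechlqa": "nvehq", then "nv".

nv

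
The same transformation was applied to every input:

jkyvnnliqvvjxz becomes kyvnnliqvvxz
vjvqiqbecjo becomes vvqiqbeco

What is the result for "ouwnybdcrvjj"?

ouwnybdcrv

The rule is to remove every "j".
Doing the same to "ouwnybdcrvjj": "ouwnybdcrv".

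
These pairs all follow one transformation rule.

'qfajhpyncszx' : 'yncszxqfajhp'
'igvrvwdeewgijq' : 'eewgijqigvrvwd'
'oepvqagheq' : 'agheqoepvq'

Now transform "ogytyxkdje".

xkdjeogyty

In each case the input is transformed by: swap the front and back halves of the string.
Doing the same to "ogytyxkdje": "xkdjeogyty".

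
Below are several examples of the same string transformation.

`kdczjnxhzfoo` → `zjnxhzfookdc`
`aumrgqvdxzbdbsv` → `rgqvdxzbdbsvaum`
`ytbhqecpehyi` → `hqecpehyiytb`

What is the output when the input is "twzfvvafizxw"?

The transformation: move the first 3 characters to the end (rotate left by 3).
So "twzfvvafizxw" becomes "fvvafizxwtwz".

fvvafizxwtwz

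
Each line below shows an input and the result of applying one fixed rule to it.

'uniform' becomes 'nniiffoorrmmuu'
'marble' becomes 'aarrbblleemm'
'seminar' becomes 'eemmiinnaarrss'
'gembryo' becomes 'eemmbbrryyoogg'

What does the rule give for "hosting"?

The pattern: move the first character to the end, then double every character.
Starting from "hosting": after the first operation, "ostingh"; after the second, "oossttiinngghh".

oossttiinngghh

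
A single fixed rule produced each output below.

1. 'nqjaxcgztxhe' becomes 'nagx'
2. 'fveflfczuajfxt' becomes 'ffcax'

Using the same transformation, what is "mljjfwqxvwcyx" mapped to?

Looking at the pairs, the operation is to keep one character in every 3, starting at position 1 (positions 1st, 4th, 7th, ...).
So "mljjfwqxvwcyx" becomes "mjqwx".

mjqwx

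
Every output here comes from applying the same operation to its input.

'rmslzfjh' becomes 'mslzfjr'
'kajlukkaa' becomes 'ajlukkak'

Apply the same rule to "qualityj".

Rule — swap the first and last characters, then delete the first character.
Applying both steps to "qualityj": "jualityq", then "ualityq".

ualityq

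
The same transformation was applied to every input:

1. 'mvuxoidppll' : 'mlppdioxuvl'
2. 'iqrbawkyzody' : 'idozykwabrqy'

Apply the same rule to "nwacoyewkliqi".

nqilkweyocawi

In each case the input is transformed by: swap the first and last characters, then reverse the string.
On "nwacoyewkliqi": the first step gives "iwacoyewkliqn", and the second then gives "nqilkweyocawi".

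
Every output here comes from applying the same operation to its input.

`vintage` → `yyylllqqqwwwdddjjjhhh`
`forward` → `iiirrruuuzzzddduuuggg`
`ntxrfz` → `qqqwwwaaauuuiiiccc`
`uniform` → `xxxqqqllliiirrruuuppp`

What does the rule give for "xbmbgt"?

aaaeeepppeeejjjwww

The transformation: repeat every character 3 times, then shift every letter 3 places forward in the alphabet (wrapping around).
Starting from "xbmbgt": after the first operation, "xxxbbbmmmbbbgggttt"; after the second, "aaaeeepppeeejjjwww".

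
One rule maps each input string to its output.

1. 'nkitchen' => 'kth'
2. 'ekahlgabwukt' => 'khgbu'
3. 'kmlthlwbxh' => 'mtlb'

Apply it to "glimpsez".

Looking at the pairs, the operation is to delete the last character, then keep every other character starting from the second (positions 2nd, 4th, 6th, ...).
"glimpsez" → "glimpse" → "lms".

lms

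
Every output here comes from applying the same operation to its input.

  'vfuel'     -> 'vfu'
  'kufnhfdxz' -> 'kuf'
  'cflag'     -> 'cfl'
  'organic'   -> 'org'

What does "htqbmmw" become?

Each output is the input with this applied: keep only the first 3 characters.
Applying that to "htqbmmw" gives "htq".

htq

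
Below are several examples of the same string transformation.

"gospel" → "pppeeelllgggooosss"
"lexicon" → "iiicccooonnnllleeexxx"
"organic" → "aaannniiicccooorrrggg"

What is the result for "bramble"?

mmmbbbllleeebbbrrraaa

Looking at the pairs, the operation is to move the first 3 characters to the end (rotate left by 3), then repeat every character 3 times.
"bramble" → "mblebra" → "mmmbbbllleeebbbrrraaa".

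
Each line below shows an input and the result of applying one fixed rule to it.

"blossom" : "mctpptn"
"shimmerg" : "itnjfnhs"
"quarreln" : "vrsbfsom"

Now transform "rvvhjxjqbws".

What's happening: shift every letter 1 place forward in the alphabet (wrapping around), then swap each adjacent pair of characters (1↔2, 3↔4, ...).
Applying that to "rvvhjxjqbws" gives "wsiwykrkxct".

wsiwykrkxct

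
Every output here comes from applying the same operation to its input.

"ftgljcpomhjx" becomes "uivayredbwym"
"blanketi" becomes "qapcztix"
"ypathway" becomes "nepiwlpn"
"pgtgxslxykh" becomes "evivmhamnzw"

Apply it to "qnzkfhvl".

fcozuwka

The rule is to shift every letter 11 places backward in the alphabet (wrapping around).
For "qnzkfhvl" the result is "fcozuwka".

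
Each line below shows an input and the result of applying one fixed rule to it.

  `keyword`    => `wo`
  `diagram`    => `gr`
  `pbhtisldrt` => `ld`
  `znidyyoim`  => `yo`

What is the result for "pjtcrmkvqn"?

kv

Rule — move the last 2 characters to the front (rotate right by 2), then keep only the last 2 characters.
On "pjtcrmkvqn": the first step gives "qnpjtcrmkv", and the second then gives "kv".
(Check on "keyword": → "rdkeywo" → "wo" ✓)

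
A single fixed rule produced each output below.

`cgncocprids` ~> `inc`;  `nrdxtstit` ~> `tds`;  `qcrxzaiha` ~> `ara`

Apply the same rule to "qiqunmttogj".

oqm

What's happening: keep one character in every 3, starting at position 3 (positions 3rd, 6th, 9th, ...), then move the last character to the front.
Starting from "qiqunmttogj": after the first operation, "qmo"; after the second, "oqm".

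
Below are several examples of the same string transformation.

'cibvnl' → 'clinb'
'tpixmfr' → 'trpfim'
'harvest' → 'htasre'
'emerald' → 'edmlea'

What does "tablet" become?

ttaeb

Looking at the pairs, the operation is to take characters alternately from the front and the back (1st, last, 2nd, 2nd-last, ...), then delete the last character.
On "tablet": the first step gives "ttaebl", and the second then gives "ttaeb".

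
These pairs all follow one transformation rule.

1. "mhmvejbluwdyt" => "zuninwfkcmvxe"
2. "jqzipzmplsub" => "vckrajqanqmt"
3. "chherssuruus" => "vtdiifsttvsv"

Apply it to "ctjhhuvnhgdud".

vedukiivwoihe

The pattern: move the last 2 characters to the front (rotate right by 2), then shift every letter 1 place forward in the alphabet (wrapping around).
"ctjhhuvnhgdud" → "udctjhhuvnhgd" → "vedukiivwoihe".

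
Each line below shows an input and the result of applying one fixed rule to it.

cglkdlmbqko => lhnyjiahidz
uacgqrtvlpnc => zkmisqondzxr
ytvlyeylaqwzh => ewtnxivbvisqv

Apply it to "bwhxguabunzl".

iwkryxrduety

Rule — reverse the string, then shift every letter 3 places backward in the alphabet (wrapping around).
For "bwhxguabunzl" the result is "iwkryxrduety".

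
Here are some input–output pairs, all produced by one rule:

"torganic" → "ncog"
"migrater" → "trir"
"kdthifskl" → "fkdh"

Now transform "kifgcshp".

Rule — keep every other character starting from the second (positions 2nd, 4th, 6th, ...), then swap the front and back halves of the string.
For "kifgcshp", step one produces "igsp"; step two turns that into "spig".
(Check on "migrater": → "irtr" → "trir" ✓)

spig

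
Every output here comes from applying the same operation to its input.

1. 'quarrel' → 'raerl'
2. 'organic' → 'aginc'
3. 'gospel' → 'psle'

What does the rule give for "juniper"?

inepr

The rule is to swap each adjacent pair of characters (1↔2, 3↔4, ...), then delete the first 2 characters.
Working it through for "juniper": intermediate "ujinepr", final "inepr".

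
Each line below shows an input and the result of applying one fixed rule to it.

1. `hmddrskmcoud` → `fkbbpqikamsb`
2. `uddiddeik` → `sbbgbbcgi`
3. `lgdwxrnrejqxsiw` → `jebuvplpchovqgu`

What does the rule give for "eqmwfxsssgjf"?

cokudvqqqehd

The rule is to shift every letter 2 places backward in the alphabet (wrapping around).
So "eqmwfxsssgjf" becomes "cokudvqqqehd".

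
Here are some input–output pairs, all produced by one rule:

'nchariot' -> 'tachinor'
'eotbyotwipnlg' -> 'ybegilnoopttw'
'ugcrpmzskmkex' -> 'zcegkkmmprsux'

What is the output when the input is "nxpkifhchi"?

In each case the input is transformed by: sort the characters into alphabetical order, then move the last character to the front.
For "nxpkifhchi", step one produces "cfhhiiknpx"; step two turns that into "xcfhhiiknp".

xcfhhiiknp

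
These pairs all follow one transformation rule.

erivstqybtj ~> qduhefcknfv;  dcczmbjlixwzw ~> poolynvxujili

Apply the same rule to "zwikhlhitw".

liuwtxtufi

Looking at the pairs, the operation is to shift every letter 12 places forward in the alphabet (wrapping around).
Applying that to "zwikhlhitw" gives "liuwtxtufi".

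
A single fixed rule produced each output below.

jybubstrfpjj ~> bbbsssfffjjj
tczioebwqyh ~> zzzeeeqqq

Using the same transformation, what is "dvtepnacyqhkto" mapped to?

Looking at the pairs, the operation is to keep one character in every 3, starting at position 3 (positions 3rd, 6th, 9th, ...), then repeat every character 3 times.
"dvtepnacyqhkto" → "tttnnnyyykkk".

tttnnnyyykkk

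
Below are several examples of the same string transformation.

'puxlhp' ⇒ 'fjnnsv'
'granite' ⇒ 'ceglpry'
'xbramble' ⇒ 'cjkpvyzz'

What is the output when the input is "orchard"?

abfmppy

In each case the input is transformed by: shift every letter 2 places backward in the alphabet (wrapping around), then sort the characters into alphabetical order.
Applying both steps to "orchard": "mpafypb", then "abfmppy".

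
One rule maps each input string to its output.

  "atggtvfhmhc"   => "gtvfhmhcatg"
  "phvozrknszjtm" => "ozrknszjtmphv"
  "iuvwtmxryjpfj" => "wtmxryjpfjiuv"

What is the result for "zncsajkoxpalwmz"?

The pattern: move the first 3 characters to the end (rotate left by 3).
So "zncsajkoxpalwmz" becomes "sajkoxpalwmzznc".

sajkoxpalwmzznc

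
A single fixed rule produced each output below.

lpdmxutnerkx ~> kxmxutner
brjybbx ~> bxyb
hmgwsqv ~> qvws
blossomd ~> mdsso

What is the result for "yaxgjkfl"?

flgjk

The pattern: delete the first 3 characters, then move the last 2 characters to the front (rotate right by 2).
On "yaxgjkfl": the first step gives "gjkfl", and the second then gives "flgjk".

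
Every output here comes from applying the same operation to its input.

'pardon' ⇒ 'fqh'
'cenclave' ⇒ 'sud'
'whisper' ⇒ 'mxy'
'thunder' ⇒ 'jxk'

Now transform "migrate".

In each case the input is transformed by: shift every letter 10 places backward in the alphabet (wrapping around), then keep only the first 3 characters.
"migrate" → "cywhqju" → "cyw".
(Check on "thunder": → "jxkdtuh" → "jxk" ✓)

cyw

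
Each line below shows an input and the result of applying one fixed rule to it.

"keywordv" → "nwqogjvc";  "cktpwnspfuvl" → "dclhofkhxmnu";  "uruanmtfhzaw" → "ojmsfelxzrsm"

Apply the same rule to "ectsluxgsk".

culkdmpykw

The transformation: shift every letter 8 places backward in the alphabet (wrapping around), then swap the first and last characters.
On "ectsluxgsk": the first step gives "wulkdmpykc", and the second then gives "culkdmpykw".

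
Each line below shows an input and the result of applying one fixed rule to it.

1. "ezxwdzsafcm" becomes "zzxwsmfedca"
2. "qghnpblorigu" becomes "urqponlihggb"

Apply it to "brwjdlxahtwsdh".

Rule — sort the characters into reverse alphabetical order.
For "brwjdlxahtwsdh" the result is "xwwtsrljhhddba".

xwwtsrljhhddba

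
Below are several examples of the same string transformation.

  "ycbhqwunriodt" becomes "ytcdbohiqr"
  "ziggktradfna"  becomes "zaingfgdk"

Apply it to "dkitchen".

dnkei

Looking at the pairs, the operation is to take characters alternately from the front and the back (1st, last, 2nd, 2nd-last, ...), then delete the last 3 characters.
"dkitchen" → "dnkeihtc" → "dnkei".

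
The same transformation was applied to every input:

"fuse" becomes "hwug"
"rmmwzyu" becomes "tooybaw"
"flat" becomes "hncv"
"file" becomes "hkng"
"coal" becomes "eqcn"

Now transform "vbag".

The rule is to shift every letter 2 places forward in the alphabet (wrapping around).
Applying that to "vbag" gives "xdci".

xdci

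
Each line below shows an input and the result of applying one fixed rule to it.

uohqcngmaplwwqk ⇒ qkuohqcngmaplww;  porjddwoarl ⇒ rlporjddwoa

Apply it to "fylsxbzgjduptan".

anfylsxbzgjdupt

What's happening: move the last 2 characters to the front (rotate right by 2).
On "fylsxbzgjduptan" that produces "anfylsxbzgjdupt".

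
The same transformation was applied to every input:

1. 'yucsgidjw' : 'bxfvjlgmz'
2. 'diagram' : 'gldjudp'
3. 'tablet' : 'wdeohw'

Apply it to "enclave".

hqfodyh

In each case the input is transformed by: shift every letter 3 places forward in the alphabet (wrapping around).
"enclave" → "hqfodyh".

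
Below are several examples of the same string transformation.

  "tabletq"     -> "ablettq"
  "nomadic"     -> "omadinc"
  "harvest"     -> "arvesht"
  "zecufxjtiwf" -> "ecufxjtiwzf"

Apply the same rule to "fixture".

Looking at the pairs, the operation is to swap the first and last characters, then move the first character to the end.
On "fixture": the first step gives "eixturf", and the second then gives "ixturfe".

ixturfe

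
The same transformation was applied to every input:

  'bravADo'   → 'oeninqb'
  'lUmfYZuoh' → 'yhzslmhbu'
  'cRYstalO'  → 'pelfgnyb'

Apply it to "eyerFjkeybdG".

Each output is the input with this applied: shift every letter 13 places forward in the alphabet (wrapping around) — i.e. ROT13, then convert every letter to lowercase.
Starting from "eyerFjkeybdG": after the first operation, "rlreSwxrloqT"; after the second, "rlreswxrloqt".
(Check on "bravADo": → "oeniNQb" → "oeninqb" ✓)

rlreswxrloqt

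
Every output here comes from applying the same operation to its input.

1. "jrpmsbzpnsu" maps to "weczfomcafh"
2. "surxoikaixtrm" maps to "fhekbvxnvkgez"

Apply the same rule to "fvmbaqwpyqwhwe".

The pattern: shift every letter 13 places forward in the alphabet (wrapping around) — i.e. ROT13.
Doing the same to "fvmbaqwpyqwhwe": "sizondjcldjujr".

sizondjcldjujr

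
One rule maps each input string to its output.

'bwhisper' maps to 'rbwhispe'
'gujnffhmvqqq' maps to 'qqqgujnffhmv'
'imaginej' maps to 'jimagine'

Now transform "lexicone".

elexicon

Looking at the pairs, the operation is to swap the front and back halves of the string, then move the first 3 characters to the end (rotate left by 3).
On "lexicone": the first step gives "conelexi", and the second then gives "elexicon".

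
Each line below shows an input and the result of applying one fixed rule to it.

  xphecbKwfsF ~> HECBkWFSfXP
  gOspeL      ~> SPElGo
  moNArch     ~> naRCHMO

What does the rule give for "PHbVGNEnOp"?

Looking at the pairs, the operation is to move the first 2 characters to the end (rotate left by 2), then flip the case of every letter.
Starting from "PHbVGNEnOp": after the first operation, "bVGNEnOpPH"; after the second, "BvgneNoPph".

BvgneNoPph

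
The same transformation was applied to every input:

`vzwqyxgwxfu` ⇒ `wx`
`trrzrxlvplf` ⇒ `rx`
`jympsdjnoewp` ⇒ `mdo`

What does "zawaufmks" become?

The transformation: keep one character in every 3, starting at position 3 (positions 3rd, 6th, 9th, ...), then delete the last character.
For "zawaufmks", step one produces "wfs"; step two turns that into "wf".

wf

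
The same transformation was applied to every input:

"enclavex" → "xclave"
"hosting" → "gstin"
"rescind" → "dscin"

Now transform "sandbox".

xndbo

The rule is to delete the first 2 characters, then move the last character to the front.
On "sandbox": the first step gives "ndbox", and the second then gives "xndbo".
(Check on "rescind": → "scind" → "dscin" ✓)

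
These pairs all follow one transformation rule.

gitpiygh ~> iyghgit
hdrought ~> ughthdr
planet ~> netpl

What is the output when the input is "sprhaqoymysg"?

oymysgsprha

Rule — swap the front and back halves of the string, then delete the last character.
Working it through for "sprhaqoymysg": intermediate "oymysgsprhaq", final "oymysgsprha".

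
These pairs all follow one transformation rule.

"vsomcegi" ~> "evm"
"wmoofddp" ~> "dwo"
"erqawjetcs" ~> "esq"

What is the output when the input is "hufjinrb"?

nhj

What's happening: swap the front and back halves of the string, then keep one character in every 3, starting at position 2 (positions 2nd, 5th, 8th, ...).
Applying that to "hufjinrb" gives "nhj".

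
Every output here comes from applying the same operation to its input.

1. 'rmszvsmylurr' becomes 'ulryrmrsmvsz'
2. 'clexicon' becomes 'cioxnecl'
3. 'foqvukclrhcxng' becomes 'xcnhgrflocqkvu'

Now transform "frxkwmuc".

Rule — move the last 3 characters to the front (rotate right by 3), then take characters alternately from the front and the back (1st, last, 2nd, 2nd-last, ...).
"frxkwmuc" → "mucfrxkw" → "mwukcxfr".

mwukcxfr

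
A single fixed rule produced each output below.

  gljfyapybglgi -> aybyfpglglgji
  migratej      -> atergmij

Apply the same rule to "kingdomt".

dtgoinkm

The rule is to sort the characters into alphabetical order, then take characters alternately from the front and the back (1st, last, 2nd, 2nd-last, ...).
Applying both steps to "kingdomt": "dgikmnot", then "dtgoinkm".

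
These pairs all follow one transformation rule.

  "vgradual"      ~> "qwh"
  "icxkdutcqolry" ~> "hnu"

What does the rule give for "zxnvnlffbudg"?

qzc

The rule is to shift every letter 4 places backward in the alphabet (wrapping around), then keep only the last 3 characters.
On "zxnvnlffbudg": the first step gives "vtjrjhbbxqzc", and the second then gives "qzc".
(Check on "vgradual": → "rcnwzqwh" → "qwh" ✓)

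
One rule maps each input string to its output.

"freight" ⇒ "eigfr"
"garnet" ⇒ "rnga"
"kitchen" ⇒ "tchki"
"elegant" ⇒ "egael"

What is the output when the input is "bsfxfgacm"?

In each case the input is transformed by: delete the last 2 characters, then move the first 2 characters to the end (rotate left by 2).
Applying both steps to "bsfxfgacm": "bsfxfga", then "fxfgabs".
(Check on "freight": → "freig" → "eigfr" ✓)

fxfgabs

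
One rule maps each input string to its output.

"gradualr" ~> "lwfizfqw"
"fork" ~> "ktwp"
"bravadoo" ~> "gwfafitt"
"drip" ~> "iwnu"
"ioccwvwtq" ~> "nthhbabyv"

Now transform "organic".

twlfsnh

The rule is to shift every letter 5 places forward in the alphabet (wrapping around).
Applying that to "organic" gives "twlfsnh".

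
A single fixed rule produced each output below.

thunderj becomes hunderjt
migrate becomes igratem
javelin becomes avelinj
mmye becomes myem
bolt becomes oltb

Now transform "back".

ackb

The rule is to move the first character to the end.
On "back" that produces "ackb".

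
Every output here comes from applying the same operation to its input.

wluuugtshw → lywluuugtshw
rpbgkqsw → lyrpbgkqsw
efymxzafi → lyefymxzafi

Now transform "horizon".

lyhorizon

The rule is to prepend "ly".
For "horizon" the result is "lyhorizon".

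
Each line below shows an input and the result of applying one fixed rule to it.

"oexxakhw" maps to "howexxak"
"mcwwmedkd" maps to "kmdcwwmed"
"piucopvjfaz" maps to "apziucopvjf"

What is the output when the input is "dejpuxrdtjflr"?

ldrejpuxrdtjf

The rule is to swap the first and last characters, then move the last 2 characters to the front (rotate right by 2).
Working it through for "dejpuxrdtjflr": intermediate "rejpuxrdtjfld", final "ldrejpuxrdtjf".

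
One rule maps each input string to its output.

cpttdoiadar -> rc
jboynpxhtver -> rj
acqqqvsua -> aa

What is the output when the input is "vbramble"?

ev

Looking at the pairs, the operation is to move the first character to the end, then keep only the last 2 characters.
Starting from "vbramble": after the first operation, "bramblev"; after the second, "ev".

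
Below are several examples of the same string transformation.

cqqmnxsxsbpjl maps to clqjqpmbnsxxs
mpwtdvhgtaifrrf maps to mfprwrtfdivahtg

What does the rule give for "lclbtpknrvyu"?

In each case the input is transformed by: take characters alternately from the front and the back (1st, last, 2nd, 2nd-last, ...).
Applying that to "lclbtpknrvyu" gives "lucylvbrtnpk".

lucylvbrtnpk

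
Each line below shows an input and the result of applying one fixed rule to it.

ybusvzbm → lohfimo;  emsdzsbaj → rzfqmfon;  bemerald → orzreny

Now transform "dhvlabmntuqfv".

Looking at the pairs, the operation is to shift every letter 13 places forward in the alphabet (wrapping around) — i.e. ROT13, then delete the last character.
On "dhvlabmntuqfv" that produces "quiynozaghds".

quiynozaghds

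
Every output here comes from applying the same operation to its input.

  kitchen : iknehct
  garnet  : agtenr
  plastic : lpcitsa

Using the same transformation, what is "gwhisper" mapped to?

wgrepsih

The rule is to reverse the string, then move the last 2 characters to the front (rotate right by 2).
Starting from "gwhisper": after the first operation, "repsihwg"; after the second, "wgrepsih".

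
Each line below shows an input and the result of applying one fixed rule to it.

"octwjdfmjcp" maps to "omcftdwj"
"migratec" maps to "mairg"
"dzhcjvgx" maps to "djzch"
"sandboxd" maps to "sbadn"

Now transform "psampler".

ppsma

What's happening: delete the last 3 characters, then take characters alternately from the front and the back (1st, last, 2nd, 2nd-last, ...).
On "psampler" that produces "ppsma".
(Check on "sandboxd": → "sandb" → "sbadn" ✓)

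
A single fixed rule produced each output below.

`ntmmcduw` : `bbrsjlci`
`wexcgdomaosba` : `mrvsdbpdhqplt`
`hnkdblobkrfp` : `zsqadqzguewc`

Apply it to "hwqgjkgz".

Each output is the input with this applied: move the first 2 characters to the end (rotate left by 2), then shift every letter 11 places backward in the alphabet (wrapping around).
Starting from "hwqgjkgz": after the first operation, "qgjkgzhw"; after the second, "fvyzvowl".
(Check on "ntmmcduw": → "mmcduwnt" → "bbrsjlci" ✓)

fvyzvowl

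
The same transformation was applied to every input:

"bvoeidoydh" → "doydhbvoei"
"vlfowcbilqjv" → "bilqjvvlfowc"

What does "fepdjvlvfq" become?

vlvfqfepdj

Rule — swap the front and back halves of the string.
On "fepdjvlvfq" that produces "vlvfqfepdj".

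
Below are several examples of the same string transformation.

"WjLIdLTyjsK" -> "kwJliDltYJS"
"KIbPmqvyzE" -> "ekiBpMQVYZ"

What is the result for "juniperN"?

Rule — flip the case of every letter, then move the last character to the front.
For "juniperN", step one produces "JUNIPERn"; step two turns that into "nJUNIPER".

nJUNIPER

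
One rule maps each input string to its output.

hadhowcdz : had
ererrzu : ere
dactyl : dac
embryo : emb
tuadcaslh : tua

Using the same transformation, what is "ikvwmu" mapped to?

ikv

Looking at the pairs, the operation is to keep only the first 3 characters.
Applying that to "ikvwmu" gives "ikv".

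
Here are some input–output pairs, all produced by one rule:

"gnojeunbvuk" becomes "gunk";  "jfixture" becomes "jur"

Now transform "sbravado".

sad

The transformation: swap each adjacent pair of characters (1↔2, 3↔4, ...), then keep one character in every 3, starting at position 2 (positions 2nd, 5th, 8th, ...).
Working it through for "sbravado": intermediate "bsaravod", final "sad".
(Check on "jfixture": → "fjxiuter" → "jur" ✓)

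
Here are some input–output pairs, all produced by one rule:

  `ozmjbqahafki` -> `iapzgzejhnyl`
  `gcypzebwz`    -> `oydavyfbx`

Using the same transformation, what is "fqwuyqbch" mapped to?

What's happening: move the first 3 characters to the end (rotate left by 3), then shift every letter 1 place backward in the alphabet (wrapping around).
Working it through for "fqwuyqbch": intermediate "uyqbchfqw", final "txpabgepv".
(Check on "ozmjbqahafki": → "jbqahafkiozm" → "iapzgzejhnyl" ✓)

txpabgepv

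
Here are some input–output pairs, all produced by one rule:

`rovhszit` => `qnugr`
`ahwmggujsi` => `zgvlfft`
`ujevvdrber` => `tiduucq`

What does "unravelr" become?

tmqzu

Looking at the pairs, the operation is to shift every letter 1 place backward in the alphabet (wrapping around), then delete the last 3 characters.
Doing the same to "unravelr": "tmqzu".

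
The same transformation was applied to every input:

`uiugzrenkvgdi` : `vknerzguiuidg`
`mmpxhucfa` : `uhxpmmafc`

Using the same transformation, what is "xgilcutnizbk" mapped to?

intucligxkbz

The pattern: reverse the string, then move the first 3 characters to the end (rotate left by 3).
"xgilcutnizbk" → "kbzintucligx" → "intucligxkbz".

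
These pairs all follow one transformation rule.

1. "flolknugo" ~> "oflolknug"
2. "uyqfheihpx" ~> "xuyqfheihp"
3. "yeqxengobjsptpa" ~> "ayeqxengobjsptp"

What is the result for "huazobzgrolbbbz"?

zhuazobzgrolbbb

What's happening: move the last character to the front.
Applying that to "huazobzgrolbbbz" gives "zhuazobzgrolbbb".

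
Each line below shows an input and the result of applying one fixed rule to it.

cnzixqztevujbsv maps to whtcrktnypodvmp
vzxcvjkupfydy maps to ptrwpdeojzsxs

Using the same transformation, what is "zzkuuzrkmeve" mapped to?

Looking at the pairs, the operation is to shift every letter 6 places backward in the alphabet (wrapping around).
For "zzkuuzrkmeve" the result is "tteootlegypy".

tteootlegypy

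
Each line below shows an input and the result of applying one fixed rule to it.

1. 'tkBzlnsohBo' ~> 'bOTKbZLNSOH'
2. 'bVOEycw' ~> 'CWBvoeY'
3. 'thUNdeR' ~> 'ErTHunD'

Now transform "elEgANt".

In each case the input is transformed by: move the last 2 characters to the front (rotate right by 2), then flip the case of every letter.
Working it through for "elEgANt": intermediate "NtelEgA", final "nTELeGa".

nTELeGa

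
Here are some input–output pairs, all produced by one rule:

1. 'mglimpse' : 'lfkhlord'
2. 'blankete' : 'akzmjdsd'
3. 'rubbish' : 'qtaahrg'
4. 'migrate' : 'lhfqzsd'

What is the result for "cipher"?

Looking at the pairs, the operation is to shift every letter 1 place backward in the alphabet (wrapping around).
So "cipher" becomes "bhogdq".

bhogdq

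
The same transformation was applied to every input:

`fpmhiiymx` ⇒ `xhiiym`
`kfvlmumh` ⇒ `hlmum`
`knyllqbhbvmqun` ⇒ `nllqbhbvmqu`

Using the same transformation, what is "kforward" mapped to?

The transformation: delete the first 3 characters, then move the last character to the front.
"kforward" → "rward" → "drwar".

drwar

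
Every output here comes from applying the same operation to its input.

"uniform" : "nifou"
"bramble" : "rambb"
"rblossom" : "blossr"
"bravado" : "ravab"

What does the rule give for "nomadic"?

omadn

Looking at the pairs, the operation is to delete the last 2 characters, then move the first character to the end.
Starting from "nomadic": after the first operation, "nomad"; after the second, "omadn".
(Check on "uniform": → "unifo" → "nifou" ✓)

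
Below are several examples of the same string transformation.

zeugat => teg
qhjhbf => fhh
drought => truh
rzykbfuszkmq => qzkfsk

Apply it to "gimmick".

Looking at the pairs, the operation is to move the last character to the front, then keep every other character starting from the first (positions 1st, 3rd, 5th, ...).
Applying that to "gimmick" gives "kimc".
(Check on "zeugat": → "tzeuga" → "teg" ✓)

kimc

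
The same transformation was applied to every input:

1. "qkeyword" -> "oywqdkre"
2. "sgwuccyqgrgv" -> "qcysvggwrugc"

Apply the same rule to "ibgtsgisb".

What's happening: take characters alternately from the front and the back (1st, last, 2nd, 2nd-last, ...), then move the last 3 characters to the front (rotate right by 3).
"ibgtsgisb" → "ibbsgitgs" → "tgsibbsgi".

tgsibbsgi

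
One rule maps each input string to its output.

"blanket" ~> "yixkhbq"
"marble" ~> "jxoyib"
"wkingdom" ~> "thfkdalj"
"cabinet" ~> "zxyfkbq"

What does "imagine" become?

fjxdfkb

What's happening: shift every letter 3 places backward in the alphabet (wrapping around).
Applying that to "imagine" gives "fjxdfkb".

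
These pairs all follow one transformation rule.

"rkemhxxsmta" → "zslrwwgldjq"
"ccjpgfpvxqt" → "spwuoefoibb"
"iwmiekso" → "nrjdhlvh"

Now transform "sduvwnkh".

The pattern: shift every letter 1 place backward in the alphabet (wrapping around), then reverse the string.
Applying that to "sduvwnkh" gives "gjmvutcr".

gjmvutcr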